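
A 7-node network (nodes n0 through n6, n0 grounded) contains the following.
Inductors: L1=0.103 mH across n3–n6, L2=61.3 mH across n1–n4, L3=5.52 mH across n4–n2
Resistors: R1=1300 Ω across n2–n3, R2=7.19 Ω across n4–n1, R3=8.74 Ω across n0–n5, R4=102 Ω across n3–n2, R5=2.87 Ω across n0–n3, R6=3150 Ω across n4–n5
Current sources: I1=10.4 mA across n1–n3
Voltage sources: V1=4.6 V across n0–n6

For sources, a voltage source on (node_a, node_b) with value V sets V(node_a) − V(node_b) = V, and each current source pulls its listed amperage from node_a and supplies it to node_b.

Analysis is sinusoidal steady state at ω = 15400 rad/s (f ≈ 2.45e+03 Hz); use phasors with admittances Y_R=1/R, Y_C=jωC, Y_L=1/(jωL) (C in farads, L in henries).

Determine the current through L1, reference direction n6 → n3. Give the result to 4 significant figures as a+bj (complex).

-1.229+0.6794j A

MNA unknowns: 6 node voltages V₁..V_6 plus 1 source current (V1)
L1: Y=0.000-0.6304j on G[3,6]
R1: Y=0.0007692+0.000j on G[2,3]
L2: Y=0.000-0.001059j on G[1,4]
L3: Y=0.000-0.01176j on G[4,2]
R2: Y=0.1391+0.000j on G[4,1]
R3: Y=0.1144+0.000j on G[0,5]
R4: Y=0.009804+0.000j on G[3,2]
R5: Y=0.3484+0.000j on G[0,3]
I1: z[1]−=0.0104, z[3]+=0.0104
R6: Y=0.0003175+0.000j on G[4,5]
V1: row V0−V6=4.6, i_V1 at 0,6
solve → V1=-4.420+1.147j, V2=-4.376+1.915j, V3=-3.522+1.949j, V4=-4.345+1.147j, V5=-0.01202+0.003175j, V6=-4.600+0.000j
aux → i_V1=-1.229+0.6794j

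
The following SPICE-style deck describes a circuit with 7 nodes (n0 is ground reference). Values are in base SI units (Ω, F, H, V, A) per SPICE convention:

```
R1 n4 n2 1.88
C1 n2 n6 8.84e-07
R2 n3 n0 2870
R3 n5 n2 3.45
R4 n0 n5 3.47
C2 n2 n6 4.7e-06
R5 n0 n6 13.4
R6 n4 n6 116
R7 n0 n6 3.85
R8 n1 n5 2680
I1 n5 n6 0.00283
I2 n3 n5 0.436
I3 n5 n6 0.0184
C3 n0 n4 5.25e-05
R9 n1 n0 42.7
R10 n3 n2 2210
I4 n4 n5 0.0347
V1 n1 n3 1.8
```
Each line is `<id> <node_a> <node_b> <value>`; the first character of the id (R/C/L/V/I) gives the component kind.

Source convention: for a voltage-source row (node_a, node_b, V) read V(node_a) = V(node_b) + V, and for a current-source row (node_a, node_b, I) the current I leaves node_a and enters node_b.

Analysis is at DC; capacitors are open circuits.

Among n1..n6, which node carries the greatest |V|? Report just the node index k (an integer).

MNA unknowns: 6 node voltages V₁..V_6 plus 1 source current (V1)
R1: Y=0.5319 on G[4,2]
C1: Y=0.000 on G[2,6]
R2: Y=0.0003484 on G[3,0]
R3: Y=0.2899 on G[5,2]
R4: Y=0.2882 on G[0,5]
C2: Y=0.000 on G[2,6]
R5: Y=0.07463 on G[0,6]
R6: Y=0.008621 on G[4,6]
R7: Y=0.2597 on G[0,6]
R8: Y=0.0003731 on G[1,5]
I1: z[5]−=0.00283, z[6]+=0.00283
I2: z[3]−=0.436, z[5]+=0.436
I3: z[5]−=0.0184, z[6]+=0.0184
C3: Y=0.000 on G[0,4]
R9: Y=0.02342 on G[1,0]
R10: Y=0.0004525 on G[3,2]
I4: z[4]−=0.0347, z[5]+=0.0347
V1: row V1−V3=1.8, i_V1 at 1,3
solve → V1=-17.63, V2=1.171, V3=-19.43, V4=1.089, V5=1.352, V6=0.08928
aux → i_V1=0.4199

3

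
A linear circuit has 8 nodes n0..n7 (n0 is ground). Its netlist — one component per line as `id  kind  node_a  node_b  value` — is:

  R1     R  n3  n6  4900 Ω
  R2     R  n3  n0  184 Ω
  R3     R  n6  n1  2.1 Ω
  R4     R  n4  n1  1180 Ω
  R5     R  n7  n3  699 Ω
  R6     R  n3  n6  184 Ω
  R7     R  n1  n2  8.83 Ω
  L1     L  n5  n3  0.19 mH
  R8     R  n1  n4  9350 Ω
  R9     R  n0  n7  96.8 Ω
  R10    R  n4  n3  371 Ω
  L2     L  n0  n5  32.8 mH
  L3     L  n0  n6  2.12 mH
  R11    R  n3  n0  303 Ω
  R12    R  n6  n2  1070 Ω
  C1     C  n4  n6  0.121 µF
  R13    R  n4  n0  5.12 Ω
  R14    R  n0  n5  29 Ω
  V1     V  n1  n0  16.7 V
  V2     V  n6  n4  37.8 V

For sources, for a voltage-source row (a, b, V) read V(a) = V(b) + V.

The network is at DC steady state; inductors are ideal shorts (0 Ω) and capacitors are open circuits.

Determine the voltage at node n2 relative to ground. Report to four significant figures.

16.56 V

MNA unknowns: 7 node voltages V₁..V_7 plus 5 source currents (L1, L2, L3, V1, V2)
R1: Y=0.0002041 on G[3,6]
R2: Y=0.005435 on G[3,0]
R3: Y=0.4762 on G[6,1]
R4: Y=0.0008475 on G[4,1]
R5: Y=0.001431 on G[7,3]
R6: Y=0.005435 on G[3,6]
R7: Y=0.1133 on G[1,2]
L1: row V5−V3=0, i_L1 at 5,3
R8: Y=0.0001070 on G[1,4]
R9: Y=0.01033 on G[0,7]
R10: Y=0.002695 on G[4,3]
L2: row V0−V5=0, i_L2 at 0,5
L3: row V0−V6=0, i_L3 at 0,6
R11: Y=0.003300 on G[3,0]
R12: Y=0.0009346 on G[6,2]
C1: Y=0.000 on G[4,6]
R13: Y=0.1953 on G[4,0]
R14: Y=0.03448 on G[0,5]
V1: row V1−V0=16.7, i_V1 at 1,0
V2: row V6−V4=37.8, i_V2 at 6,4
solve → V1=16.70, V2=16.56, V3=0.000, V4=-37.80, V5=0.000, V6=0.000, V7=0.000
aux → i_L1=0.1019, i_L2=0.1019, i_L3=-15.50, i_V1=-8.020, i_V2=-7.537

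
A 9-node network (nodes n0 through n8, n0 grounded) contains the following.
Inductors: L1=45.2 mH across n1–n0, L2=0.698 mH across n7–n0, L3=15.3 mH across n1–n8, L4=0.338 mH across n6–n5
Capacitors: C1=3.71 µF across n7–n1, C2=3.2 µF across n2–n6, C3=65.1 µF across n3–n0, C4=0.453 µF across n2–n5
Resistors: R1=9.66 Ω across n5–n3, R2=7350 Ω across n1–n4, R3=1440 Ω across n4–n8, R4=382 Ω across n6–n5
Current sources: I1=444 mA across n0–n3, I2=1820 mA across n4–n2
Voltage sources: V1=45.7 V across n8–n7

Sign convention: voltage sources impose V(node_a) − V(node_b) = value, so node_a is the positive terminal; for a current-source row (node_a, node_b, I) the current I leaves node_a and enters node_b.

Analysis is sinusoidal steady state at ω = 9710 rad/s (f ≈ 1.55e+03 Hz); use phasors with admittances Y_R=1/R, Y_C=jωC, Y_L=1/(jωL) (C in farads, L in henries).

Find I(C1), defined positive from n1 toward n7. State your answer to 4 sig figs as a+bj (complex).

-0.3516-0.4112j A

Apply KCL at each of the 8 non-ground nodes and solve the resulting linear system.
Node n1: branches {L1, C1, L3, R2} → V_1 = -11.24-2.537j
Node n2: branches {C2, C4, I2} → V_2 = 17.62-50.25j
Node n3: branches {R1, C3, I1} → V_3 = 0.000-3.582j
Node n4: branches {R2, R3, I2} → V_4 = -2155-10.70j
Node n5: branches {R1, C4, R4, L4} → V_5 = 17.58-3.582j
Node n6: branches {C2, R4, L4} → V_6 = 17.63+1.718j
Node n7: branches {C1, L2, V1} → V_7 = 0.1736-12.30j
Node n8: branches {L3, R3, V1} → V_8 = 45.87-12.30j
Source currents: i(V1)=-1.463+0.3855j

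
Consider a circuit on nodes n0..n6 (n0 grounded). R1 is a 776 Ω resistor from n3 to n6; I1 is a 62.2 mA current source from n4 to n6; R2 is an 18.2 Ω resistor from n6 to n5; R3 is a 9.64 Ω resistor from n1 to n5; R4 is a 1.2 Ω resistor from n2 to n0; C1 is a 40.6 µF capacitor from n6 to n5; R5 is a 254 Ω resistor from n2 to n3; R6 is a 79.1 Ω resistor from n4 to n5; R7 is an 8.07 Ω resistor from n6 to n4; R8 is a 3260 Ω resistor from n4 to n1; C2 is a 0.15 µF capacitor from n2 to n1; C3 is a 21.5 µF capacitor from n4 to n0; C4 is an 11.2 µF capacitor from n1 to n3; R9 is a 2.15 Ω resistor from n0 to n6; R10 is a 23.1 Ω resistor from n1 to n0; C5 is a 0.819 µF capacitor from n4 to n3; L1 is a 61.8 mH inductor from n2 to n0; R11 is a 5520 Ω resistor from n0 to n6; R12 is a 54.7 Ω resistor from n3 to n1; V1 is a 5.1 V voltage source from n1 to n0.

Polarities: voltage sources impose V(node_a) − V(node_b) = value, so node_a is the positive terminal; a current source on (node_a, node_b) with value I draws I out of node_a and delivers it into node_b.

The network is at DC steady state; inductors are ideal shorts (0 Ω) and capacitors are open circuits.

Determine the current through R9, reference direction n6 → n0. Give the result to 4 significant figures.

MNA unknowns: 6 node voltages V₁..V_6 plus 2 source currents (L1, V1)
R1: Y=0.001289 on G[3,6]
I1: z[4]−=0.0622, z[6]+=0.0622
R2: Y=0.05495 on G[6,5]
R3: Y=0.1037 on G[1,5]
R4: Y=0.8333 on G[2,0]
C1: Y=0.000 on G[6,5]
R5: Y=0.003937 on G[2,3]
R6: Y=0.01264 on G[4,5]
R7: Y=0.1239 on G[6,4]
R8: Y=0.0003067 on G[4,1]
C2: Y=0.000 on G[2,1]
C3: Y=0.000 on G[4,0]
C4: Y=0.000 on G[1,3]
R9: Y=0.4651 on G[0,6]
R10: Y=0.04329 on G[1,0]
C5: Y=0.000 on G[4,3]
L1: row V2−V0=0, i_L1 at 2,0
R11: Y=0.0001812 on G[0,6]
R12: Y=0.01828 on G[3,1]
V1: row V1−V0=5.1, i_V1 at 1,0
solve → V1=5.100, V2=0.000, V3=3.990, V4=0.2432, V5=3.243, V6=0.4271
aux → i_L1=0.01571, i_V1=-0.4352

0.1986 A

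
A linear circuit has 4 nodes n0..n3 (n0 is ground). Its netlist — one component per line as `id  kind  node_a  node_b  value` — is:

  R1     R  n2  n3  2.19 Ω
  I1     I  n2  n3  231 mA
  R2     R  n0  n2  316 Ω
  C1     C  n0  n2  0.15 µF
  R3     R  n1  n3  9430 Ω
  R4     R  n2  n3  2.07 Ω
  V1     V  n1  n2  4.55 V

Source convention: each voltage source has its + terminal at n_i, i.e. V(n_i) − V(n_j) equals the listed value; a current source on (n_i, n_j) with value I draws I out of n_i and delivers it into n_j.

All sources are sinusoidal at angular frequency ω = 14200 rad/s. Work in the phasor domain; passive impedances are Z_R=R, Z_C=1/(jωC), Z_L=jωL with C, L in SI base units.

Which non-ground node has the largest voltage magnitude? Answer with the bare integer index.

Apply KCL at each of the 3 non-ground nodes and solve the resulting linear system.
Node n1: branches {R3, V1} → V_1 = 4.550+0.000j
Node n2: branches {R1, I1, R2, C1, R4, V1} → V_2 = 0.000+0.000j
Node n3: branches {R1, I1, R3, R4} → V_3 = 0.2463+0.000j
Source currents: i(V1)=-0.0004564+0.000j

1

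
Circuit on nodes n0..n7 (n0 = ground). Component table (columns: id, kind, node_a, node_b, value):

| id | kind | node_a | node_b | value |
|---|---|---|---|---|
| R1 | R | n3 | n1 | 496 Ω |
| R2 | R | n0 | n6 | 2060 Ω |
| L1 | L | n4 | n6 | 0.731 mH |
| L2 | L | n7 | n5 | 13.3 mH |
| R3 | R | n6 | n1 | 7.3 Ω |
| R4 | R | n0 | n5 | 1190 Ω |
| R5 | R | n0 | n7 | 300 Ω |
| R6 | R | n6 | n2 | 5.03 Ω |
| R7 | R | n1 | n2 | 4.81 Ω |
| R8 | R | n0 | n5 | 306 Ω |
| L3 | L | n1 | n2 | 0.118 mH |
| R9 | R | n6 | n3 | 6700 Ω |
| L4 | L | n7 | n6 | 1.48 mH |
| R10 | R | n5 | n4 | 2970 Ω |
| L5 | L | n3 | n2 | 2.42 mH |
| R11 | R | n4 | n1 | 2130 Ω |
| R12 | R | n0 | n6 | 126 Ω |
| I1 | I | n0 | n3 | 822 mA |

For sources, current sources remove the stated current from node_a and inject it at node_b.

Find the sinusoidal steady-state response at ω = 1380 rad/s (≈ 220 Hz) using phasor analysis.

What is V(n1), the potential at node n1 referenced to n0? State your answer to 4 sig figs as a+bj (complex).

Apply KCL at each of the 7 non-ground nodes and solve the resulting linear system.
Node n1: branches {R1, R3, R7, L3, R11} → V_1 = 54.34+1.342j
Node n2: branches {R6, R7, L3, L5} → V_2 = 54.35+1.397j
Node n3: branches {R1, R9, L5, I1} → V_3 = 54.37+4.141j
Node n4: branches {L1, R10, R11} → V_4 = 51.90+1.377j
Node n5: branches {L2, R4, R8, R10} → V_5 = 51.60-3.299j
Node n6: branches {R2, L1, R3, R6, R9, L4, R12} → V_6 = 51.90+1.376j
Node n7: branches {L2, R5, L4} → V_7 = 51.87+0.5899j

54.34+1.342j V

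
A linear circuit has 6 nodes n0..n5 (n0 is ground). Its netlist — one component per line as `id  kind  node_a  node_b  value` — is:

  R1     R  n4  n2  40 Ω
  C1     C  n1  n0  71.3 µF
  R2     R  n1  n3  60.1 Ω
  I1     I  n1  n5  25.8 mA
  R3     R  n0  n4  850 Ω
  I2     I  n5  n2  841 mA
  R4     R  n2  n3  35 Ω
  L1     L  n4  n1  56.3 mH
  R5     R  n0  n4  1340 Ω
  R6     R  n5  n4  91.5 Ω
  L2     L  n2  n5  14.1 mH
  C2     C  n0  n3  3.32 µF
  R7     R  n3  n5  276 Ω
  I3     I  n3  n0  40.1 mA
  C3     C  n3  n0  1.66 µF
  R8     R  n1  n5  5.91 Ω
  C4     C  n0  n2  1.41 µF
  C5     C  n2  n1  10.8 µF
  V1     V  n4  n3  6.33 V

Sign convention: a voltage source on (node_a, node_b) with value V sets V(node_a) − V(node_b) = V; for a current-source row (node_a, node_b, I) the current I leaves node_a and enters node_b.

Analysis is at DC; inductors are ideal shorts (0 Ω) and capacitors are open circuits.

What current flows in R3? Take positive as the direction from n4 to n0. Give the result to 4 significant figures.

Element admittances at DC:
  Y(R1) = 0.02500 S between n4,n2
  Y(C1) = 0.000 S between n1,n0
  Y(R2) = 0.01664 S between n1,n3
  I1: injects 0.0258 A into n5 (from n1)
  Y(R3) = 0.001176 S between n0,n4
  I2: injects 0.841 A into n2 (from n5)
  Y(R4) = 0.02857 S between n2,n3
  L1: short n4↔n1 (DC inductor)
  Y(R5) = 0.0007463 S between n0,n4
  Y(R6) = 0.01093 S between n5,n4
  L2: short n2↔n5 (DC inductor)
  Y(C2) = 0.000 S between n0,n3
  Y(R7) = 0.003623 S between n3,n5
  I3: injects 0.0401 A into n0 (from n3)
  Y(C3) = 0.000 S between n3,n0
  Y(R8) = 0.1692 S between n1,n5
  Y(C4) = 0.000 S between n0,n2
  Y(C5) = 0.000 S between n2,n1
  V1: constraint V(n4)−V(n3) = 6.33
Assemble and solve the 8×8 MNA system:
  V(n1)=-20.86  V(n2)=-21.61  V(n3)=-27.19  V(n4)=-20.86  V(n5)=-21.61
  i(L1)=0.2580  i(L2)=0.7003  i(V1)=-0.2449

-0.02454 A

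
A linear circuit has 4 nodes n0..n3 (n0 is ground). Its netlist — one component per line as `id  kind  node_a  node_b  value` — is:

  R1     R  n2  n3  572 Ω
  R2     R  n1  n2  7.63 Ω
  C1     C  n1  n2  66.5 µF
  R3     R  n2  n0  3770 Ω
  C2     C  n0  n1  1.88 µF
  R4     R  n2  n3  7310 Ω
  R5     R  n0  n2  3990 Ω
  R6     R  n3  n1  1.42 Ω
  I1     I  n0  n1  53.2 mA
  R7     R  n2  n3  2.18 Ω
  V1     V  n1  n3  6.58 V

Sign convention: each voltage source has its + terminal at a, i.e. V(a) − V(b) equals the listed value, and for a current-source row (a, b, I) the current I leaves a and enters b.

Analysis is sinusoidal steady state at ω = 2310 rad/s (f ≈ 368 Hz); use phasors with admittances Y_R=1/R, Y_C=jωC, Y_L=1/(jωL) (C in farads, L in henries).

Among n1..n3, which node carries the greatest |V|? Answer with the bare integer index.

Element admittances at ω=2310 rad/s:
  Y(R1) = 0.001748+0.000j S between n2,n3
  Y(R2) = 0.1311+0.000j S between n1,n2
  Y(C1) = 0.000+0.1536j S between n1,n2
  Y(R3) = 0.0002653+0.000j S between n2,n0
  Y(C2) = 0.000+0.004343j S between n0,n1
  Y(R4) = 0.0001368+0.000j S between n2,n3
  Y(R5) = 0.0002506+0.000j S between n0,n2
  Y(R6) = 0.7042+0.000j S between n3,n1
  I1: injects 0.0532 A into n1 (from n0)
  Y(R7) = 0.4587+0.000j S between n2,n3
  V1: constraint V(n1)−V(n3) = 6.58
Assemble and solve the 4×4 MNA system:
  V(n1)=1.355-12.66j  V(n2)=-3.439-11.40j  V(n3)=-5.225-12.66j
  i(V1)=-5.457-0.5778j

3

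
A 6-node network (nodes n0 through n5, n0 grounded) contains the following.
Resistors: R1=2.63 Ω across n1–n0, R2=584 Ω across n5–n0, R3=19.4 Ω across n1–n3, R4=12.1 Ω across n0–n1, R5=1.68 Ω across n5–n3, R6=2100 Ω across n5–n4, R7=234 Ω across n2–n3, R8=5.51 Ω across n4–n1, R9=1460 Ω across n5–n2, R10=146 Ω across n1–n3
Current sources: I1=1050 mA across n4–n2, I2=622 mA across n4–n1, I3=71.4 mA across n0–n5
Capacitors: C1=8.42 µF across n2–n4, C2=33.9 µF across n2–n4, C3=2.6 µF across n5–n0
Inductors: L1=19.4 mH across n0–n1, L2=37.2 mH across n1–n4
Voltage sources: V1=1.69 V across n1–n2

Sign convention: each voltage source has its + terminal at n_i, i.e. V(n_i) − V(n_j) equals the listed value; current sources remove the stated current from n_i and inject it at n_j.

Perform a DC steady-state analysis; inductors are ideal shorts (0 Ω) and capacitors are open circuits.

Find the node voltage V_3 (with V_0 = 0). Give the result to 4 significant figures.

0.9566 V

Apply KCL at each of the 5 non-ground nodes and solve the resulting linear system.
Node n1: branches {R1, R3, R4, I2, L1, R8, L2, R10, V1} → V_1 = 0.000
Node n2: branches {I1, C1, C2, R7, R9, V1} → V_2 = -1.690
Node n3: branches {R3, R5, R7, R10} → V_3 = 0.9566
Node n4: branches {I1, I2, C1, C2, R6, R8, L2} → V_4 = 0.000
Node n5: branches {R2, R5, R6, I3, C3, R9} → V_5 = 1.069
Source currents: i(L1)=-0.06957, i(L2)=1.671, i(V1)=-1.063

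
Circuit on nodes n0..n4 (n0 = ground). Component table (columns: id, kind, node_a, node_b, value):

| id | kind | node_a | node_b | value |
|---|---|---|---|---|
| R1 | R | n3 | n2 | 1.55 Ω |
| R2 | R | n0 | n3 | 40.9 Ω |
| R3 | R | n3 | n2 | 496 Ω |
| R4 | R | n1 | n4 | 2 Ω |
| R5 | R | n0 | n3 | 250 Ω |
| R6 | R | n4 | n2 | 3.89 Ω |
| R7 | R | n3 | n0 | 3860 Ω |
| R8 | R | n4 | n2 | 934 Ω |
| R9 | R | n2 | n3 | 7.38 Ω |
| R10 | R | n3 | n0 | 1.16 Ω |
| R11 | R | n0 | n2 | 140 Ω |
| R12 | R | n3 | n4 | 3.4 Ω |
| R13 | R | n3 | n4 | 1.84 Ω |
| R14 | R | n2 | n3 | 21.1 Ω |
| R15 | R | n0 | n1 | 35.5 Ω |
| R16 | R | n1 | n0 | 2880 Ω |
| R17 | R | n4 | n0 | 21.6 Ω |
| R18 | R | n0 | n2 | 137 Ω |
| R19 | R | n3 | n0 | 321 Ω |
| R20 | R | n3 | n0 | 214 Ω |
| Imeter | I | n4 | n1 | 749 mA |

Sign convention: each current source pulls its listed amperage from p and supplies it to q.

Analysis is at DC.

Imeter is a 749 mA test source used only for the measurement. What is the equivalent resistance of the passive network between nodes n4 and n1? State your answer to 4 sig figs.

Apply KCL at each of the 4 non-ground nodes and solve the resulting linear system.
Node n1: branches {R4, R15, R16, Imeter} → V_1 = 1.349
Node n2: branches {R1, R3, R6, R8, R9, R11, R14, R18} → V_2 = -0.04577
Node n3: branches {R1, R2, R3, R5, R7, R9, R10, R12, R13, R14, R19, R20} → V_3 = -0.03835
Node n4: branches {R4, R6, R8, R12, R13, R17, Imeter} → V_4 = -0.07216

R_eq = 1.897 Ω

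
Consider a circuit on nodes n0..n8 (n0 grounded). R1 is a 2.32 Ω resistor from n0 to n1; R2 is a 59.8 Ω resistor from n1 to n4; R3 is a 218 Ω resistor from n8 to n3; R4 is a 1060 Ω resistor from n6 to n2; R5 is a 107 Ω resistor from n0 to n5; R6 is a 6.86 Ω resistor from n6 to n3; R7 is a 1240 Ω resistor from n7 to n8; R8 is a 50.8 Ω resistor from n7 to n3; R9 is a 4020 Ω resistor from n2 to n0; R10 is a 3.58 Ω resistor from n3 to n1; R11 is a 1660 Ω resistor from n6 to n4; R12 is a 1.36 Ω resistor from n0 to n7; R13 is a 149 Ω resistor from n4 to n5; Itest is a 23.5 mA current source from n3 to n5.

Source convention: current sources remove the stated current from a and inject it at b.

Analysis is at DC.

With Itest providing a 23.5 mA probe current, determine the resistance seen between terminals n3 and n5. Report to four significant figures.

R_eq = 74.54 Ω

MNA unknowns: 8 node voltages V₁..V_8
R1: Y=0.4310 on G[0,1]
R2: Y=0.01672 on G[1,4]
R3: Y=0.004587 on G[8,3]
R4: Y=0.0009434 on G[6,2]
R5: Y=0.009346 on G[0,5]
R6: Y=0.1458 on G[6,3]
R7: Y=0.0008065 on G[7,8]
R8: Y=0.01969 on G[7,3]
R9: Y=0.0002488 on G[2,0]
R10: Y=0.2793 on G[3,1]
R11: Y=0.0006024 on G[6,4]
R12: Y=0.7353 on G[0,7]
R13: Y=0.006711 on G[4,5]
Itest: z[3]−=0.0235, z[5]+=0.0235
solve → V1=-0.03075, V2=-0.08210, V3=-0.1061, V4=0.4355, V5=1.646, V6=-0.1037, V7=-0.002861, V8=-0.09068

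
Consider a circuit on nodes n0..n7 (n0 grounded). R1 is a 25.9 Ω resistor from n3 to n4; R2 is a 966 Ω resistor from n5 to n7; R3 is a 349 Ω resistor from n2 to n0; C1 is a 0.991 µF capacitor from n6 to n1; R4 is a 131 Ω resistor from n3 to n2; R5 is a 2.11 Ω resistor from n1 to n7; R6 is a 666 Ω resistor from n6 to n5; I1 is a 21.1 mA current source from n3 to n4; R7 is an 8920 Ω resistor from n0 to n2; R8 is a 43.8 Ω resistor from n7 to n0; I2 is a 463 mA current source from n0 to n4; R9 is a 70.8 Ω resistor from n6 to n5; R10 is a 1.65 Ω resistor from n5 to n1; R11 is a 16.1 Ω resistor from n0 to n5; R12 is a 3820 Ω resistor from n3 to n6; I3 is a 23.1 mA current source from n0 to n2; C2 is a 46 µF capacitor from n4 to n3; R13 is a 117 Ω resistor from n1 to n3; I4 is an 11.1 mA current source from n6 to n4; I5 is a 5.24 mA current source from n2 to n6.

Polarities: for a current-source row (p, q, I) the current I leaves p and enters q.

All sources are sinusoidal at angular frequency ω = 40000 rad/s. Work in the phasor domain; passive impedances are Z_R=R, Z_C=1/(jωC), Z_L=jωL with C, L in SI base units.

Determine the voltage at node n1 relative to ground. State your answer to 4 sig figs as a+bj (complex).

Apply KCL at each of the 7 non-ground nodes and solve the resulting linear system.
Node n1: branches {C1, R5, R10, R13} → V_1 = 4.825-0.0005262j
Node n2: branches {R3, R4, R7, I3, I5} → V_2 = 36.46+0.0001880j
Node n3: branches {R1, R4, I1, R12, C2, R13} → V_3 = 48.35+0.0002613j
Node n4: branches {R1, I1, I2, C2, I4} → V_4 = 48.35-0.2688j
Node n5: branches {R2, R6, R9, R10, R11} → V_5 = 4.386+0.0001750j
Node n6: branches {C1, R6, R9, R12, I4, I5} → V_6 = 4.813+0.02811j
Node n7: branches {R2, R5, R8} → V_7 = 4.602-0.0005006j

4.825-0.0005262j V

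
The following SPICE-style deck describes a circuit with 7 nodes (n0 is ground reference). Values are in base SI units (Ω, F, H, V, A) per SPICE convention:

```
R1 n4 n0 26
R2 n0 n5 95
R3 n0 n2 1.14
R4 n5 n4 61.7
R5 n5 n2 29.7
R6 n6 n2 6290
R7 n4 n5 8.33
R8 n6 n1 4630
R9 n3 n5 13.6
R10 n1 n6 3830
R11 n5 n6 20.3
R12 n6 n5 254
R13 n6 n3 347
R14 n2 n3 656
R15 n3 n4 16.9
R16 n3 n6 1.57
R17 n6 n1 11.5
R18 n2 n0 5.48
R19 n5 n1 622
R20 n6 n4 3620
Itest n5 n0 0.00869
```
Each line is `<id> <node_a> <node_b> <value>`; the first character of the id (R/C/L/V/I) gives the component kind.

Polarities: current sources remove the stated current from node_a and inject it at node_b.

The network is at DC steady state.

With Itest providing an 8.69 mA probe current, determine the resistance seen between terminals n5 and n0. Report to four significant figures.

MNA unknowns: 6 node voltages V₁..V_6
R1: Y=0.03846 on G[4,0]
R2: Y=0.01053 on G[0,5]
R3: Y=0.8772 on G[0,2]
R4: Y=0.01621 on G[5,4]
R5: Y=0.03367 on G[5,2]
R6: Y=0.0001590 on G[6,2]
R7: Y=0.1200 on G[4,5]
R8: Y=0.0002160 on G[6,1]
R9: Y=0.07353 on G[3,5]
R10: Y=0.0002611 on G[1,6]
R11: Y=0.04926 on G[5,6]
R12: Y=0.003937 on G[6,5]
R13: Y=0.002882 on G[6,3]
R14: Y=0.001524 on G[2,3]
R15: Y=0.05917 on G[3,4]
R16: Y=0.6369 on G[3,6]
R17: Y=0.08696 on G[6,1]
R18: Y=0.1825 on G[2,0]
R19: Y=0.001608 on G[5,1]
R20: Y=0.0002762 on G[6,4]
Itest: z[5]−=0.00869, z[0]+=0.00869
solve → V1=-0.1072, V2=-0.003674, V3=-0.1065, V4=-0.09347, V5=-0.1142, V6=-0.1071

R_eq = 13.14 Ω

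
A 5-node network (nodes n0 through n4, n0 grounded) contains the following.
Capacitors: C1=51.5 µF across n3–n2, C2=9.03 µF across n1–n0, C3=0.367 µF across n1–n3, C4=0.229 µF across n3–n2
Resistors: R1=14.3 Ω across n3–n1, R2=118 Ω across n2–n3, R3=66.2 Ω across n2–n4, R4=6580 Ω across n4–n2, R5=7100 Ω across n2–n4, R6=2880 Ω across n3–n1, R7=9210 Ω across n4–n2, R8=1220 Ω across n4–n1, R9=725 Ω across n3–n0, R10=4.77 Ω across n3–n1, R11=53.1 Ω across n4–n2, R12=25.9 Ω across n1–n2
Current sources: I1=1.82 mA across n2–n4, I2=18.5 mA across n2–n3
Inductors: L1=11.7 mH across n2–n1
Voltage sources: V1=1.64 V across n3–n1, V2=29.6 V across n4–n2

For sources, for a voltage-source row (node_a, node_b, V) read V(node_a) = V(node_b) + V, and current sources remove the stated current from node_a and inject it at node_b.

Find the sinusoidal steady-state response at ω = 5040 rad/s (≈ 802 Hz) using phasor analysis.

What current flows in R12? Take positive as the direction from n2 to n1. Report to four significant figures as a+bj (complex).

0.06434+0.01722j A

Apply KCL at each of the 4 non-ground nodes and solve the resulting linear system.
Node n1: branches {R1, C2, C3, L1, R6, R8, R10, R12, V1} → V_1 = -0.001505+0.04966j
Node n2: branches {C1, I1, I2, R2, R3, R4, L1, R5, R7, R11, R12, C4, V2} → V_2 = 1.665+0.4956j
Node n3: branches {C1, R1, I2, R2, C3, R6, R9, R10, C4, V1} → V_3 = 1.638+0.04966j
Node n4: branches {I1, R3, R4, R5, R7, R8, R11, V2} → V_4 = 31.26+0.4956j
Source currents: i(V1)=-0.5589+0.007576j, i(V2)=-1.040-0.0003655j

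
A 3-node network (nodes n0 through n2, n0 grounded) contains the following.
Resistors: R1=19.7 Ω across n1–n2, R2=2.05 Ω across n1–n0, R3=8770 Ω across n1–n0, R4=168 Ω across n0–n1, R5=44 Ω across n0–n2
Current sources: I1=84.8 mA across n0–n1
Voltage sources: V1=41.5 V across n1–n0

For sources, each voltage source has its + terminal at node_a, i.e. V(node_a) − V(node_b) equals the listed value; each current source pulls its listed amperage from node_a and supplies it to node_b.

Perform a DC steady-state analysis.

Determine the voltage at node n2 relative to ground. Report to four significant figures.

28.67 V

MNA unknowns: 2 node voltages V₁..V_2 plus 1 source current (V1)
R1: Y=0.05076 on G[1,2]
R2: Y=0.4878 on G[1,0]
R3: Y=0.0001140 on G[1,0]
R4: Y=0.005952 on G[0,1]
I1: z[0]−=0.0848, z[1]+=0.0848
R5: Y=0.02273 on G[0,2]
V1: row V1−V0=41.5, i_V1 at 1,0
solve → V1=41.50, V2=28.67
aux → i_V1=-21.06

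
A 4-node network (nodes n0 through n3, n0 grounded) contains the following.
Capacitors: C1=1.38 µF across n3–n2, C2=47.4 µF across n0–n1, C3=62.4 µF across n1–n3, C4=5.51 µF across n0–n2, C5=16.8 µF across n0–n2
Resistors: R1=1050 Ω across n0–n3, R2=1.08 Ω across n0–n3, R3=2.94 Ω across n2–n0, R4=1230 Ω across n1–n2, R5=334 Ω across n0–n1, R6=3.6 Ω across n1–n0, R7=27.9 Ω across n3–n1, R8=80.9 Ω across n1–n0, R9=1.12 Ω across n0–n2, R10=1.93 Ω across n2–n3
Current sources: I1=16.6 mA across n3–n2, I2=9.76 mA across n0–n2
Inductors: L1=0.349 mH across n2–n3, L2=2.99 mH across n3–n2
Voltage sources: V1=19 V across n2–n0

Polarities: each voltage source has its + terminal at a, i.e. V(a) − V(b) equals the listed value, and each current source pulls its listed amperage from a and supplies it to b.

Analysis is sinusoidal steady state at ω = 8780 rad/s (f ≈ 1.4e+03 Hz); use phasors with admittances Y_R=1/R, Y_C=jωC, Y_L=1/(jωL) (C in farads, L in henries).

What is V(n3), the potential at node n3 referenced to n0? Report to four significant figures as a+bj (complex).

6.632-3.940j V

Apply KCL at each of the 3 non-ground nodes and solve the resulting linear system.
Node n1: branches {C2, C3, R4, R5, R6, R7, R8} → V_1 = 4.009-1.130j
Node n2: branches {C1, I1, L1, R3, R4, C4, C5, R9, I2, L2, R10, V1} → V_2 = 19.00+0.000j
Node n3: branches {C1, R1, C3, R2, I1, L1, R7, L2, R10} → V_3 = 6.632-3.940j
Source currents: i(V1)=-31.21-1.407j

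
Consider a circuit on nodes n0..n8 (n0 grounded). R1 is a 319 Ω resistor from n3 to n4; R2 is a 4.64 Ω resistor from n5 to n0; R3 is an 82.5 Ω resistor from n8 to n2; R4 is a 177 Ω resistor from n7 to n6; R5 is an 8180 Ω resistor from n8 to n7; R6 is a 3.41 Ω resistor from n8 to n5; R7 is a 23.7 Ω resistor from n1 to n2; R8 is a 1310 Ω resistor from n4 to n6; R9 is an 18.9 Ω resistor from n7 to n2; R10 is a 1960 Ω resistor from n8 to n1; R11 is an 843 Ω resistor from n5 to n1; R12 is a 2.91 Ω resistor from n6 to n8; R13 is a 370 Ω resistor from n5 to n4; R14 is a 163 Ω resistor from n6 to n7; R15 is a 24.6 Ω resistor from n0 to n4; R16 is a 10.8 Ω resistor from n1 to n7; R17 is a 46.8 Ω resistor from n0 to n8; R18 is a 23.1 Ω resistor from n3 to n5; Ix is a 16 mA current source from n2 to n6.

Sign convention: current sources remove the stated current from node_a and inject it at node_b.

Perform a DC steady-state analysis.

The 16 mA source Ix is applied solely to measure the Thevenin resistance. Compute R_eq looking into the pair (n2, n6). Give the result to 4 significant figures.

R_eq = 42.79 Ω

MNA unknowns: 8 node voltages V₁..V_8
R1: Y=0.003135 on G[3,4]
R2: Y=0.2155 on G[5,0]
R3: Y=0.01212 on G[8,2]
R4: Y=0.005650 on G[7,6]
R5: Y=0.0001222 on G[8,7]
R6: Y=0.2933 on G[8,5]
R7: Y=0.04219 on G[1,2]
R8: Y=0.0007634 on G[4,6]
R9: Y=0.05291 on G[7,2]
R10: Y=0.0005102 on G[8,1]
R11: Y=0.001186 on G[5,1]
R12: Y=0.3436 on G[6,8]
R13: Y=0.002703 on G[5,4]
R14: Y=0.006135 on G[6,7]
R15: Y=0.04065 on G[0,4]
R16: Y=0.09259 on G[1,7]
R17: Y=0.02137 on G[0,8]
R18: Y=0.04329 on G[3,5]
Ix: z[2]−=0.016, z[6]+=0.016
solve → V1=-0.5845, V2=-0.6565, V3=-0.0002204, V4=0.0004246, V5=-0.0002671, V6=0.02814, V7=-0.5623, V8=0.001886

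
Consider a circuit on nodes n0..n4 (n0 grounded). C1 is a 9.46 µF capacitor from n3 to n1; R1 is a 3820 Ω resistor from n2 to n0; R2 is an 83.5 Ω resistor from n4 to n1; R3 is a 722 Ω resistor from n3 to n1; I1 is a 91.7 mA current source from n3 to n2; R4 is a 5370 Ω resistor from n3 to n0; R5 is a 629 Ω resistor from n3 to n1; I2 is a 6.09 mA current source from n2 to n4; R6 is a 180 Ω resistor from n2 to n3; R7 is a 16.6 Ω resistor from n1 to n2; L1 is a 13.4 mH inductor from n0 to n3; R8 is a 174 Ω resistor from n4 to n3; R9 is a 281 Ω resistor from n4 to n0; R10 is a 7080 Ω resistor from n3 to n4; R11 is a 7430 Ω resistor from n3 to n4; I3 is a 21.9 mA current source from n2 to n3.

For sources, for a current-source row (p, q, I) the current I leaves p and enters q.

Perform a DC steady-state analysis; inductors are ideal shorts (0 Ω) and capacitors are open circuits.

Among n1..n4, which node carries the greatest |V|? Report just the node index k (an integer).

MNA unknowns: 4 node voltages V₁..V_4 plus 1 source current (L1)
C1: Y=0.000 on G[3,1]
R1: Y=0.0002618 on G[2,0]
R2: Y=0.01198 on G[4,1]
R3: Y=0.001385 on G[3,1]
I1: z[3]−=0.0917, z[2]+=0.0917
R4: Y=0.0001862 on G[3,0]
R5: Y=0.001590 on G[3,1]
I2: z[2]−=0.00609, z[4]+=0.00609
R6: Y=0.005556 on G[2,3]
R7: Y=0.06024 on G[1,2]
L1: row V0−V3=0, i_L1 at 0,3
R8: Y=0.005747 on G[4,3]
R9: Y=0.003559 on G[4,0]
R10: Y=0.0001412 on G[3,4]
R11: Y=0.0001346 on G[3,4]
I3: z[2]−=0.0219, z[3]+=0.0219
solve → V1=4.520, V2=5.086, V3=0.000, V4=2.793
aux → i_L1=0.01127

2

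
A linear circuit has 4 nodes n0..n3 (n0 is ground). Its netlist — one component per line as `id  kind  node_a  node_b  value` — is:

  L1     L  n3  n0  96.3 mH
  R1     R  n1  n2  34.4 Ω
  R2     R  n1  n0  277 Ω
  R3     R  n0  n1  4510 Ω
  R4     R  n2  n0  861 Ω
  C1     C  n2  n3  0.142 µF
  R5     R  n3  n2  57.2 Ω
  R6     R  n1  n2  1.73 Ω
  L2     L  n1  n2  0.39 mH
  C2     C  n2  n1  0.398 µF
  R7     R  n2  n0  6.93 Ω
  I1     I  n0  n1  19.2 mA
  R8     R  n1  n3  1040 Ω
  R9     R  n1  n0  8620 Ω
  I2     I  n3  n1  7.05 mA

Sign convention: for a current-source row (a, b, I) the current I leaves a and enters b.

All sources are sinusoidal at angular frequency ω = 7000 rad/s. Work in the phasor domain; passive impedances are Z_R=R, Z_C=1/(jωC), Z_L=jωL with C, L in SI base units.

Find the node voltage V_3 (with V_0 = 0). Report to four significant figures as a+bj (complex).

Element admittances at ω=7000 rad/s:
  Y(L1) = 0.000-0.001483j S between n3,n0
  Y(R1) = 0.02907+0.000j S between n1,n2
  Y(R2) = 0.003610+0.000j S between n1,n0
  Y(R3) = 0.0002217+0.000j S between n0,n1
  Y(R4) = 0.001161+0.000j S between n2,n0
  Y(C1) = 0.000+0.0009940j S between n2,n3
  Y(R5) = 0.01748+0.000j S between n3,n2
  Y(R6) = 0.5780+0.000j S between n1,n2
  Y(L2) = 0.000-0.3663j S between n1,n2
  Y(C2) = 0.000+0.002786j S between n2,n1
  Y(R7) = 0.1443+0.000j S between n2,n0
  I1: injects 0.0192 A into n1 (from n0)
  Y(R8) = 0.0009615+0.000j S between n1,n3
  Y(R9) = 0.0001160+0.000j S between n1,n0
  I2: injects 0.00705 A into n1 (from n3)
Assemble and solve the 3×3 MNA system:
  V(n1)=0.1584+0.01523j  V(n2)=0.1277-0.002991j  V(n3)=-0.2527-0.001864j

-0.2527-0.001864j V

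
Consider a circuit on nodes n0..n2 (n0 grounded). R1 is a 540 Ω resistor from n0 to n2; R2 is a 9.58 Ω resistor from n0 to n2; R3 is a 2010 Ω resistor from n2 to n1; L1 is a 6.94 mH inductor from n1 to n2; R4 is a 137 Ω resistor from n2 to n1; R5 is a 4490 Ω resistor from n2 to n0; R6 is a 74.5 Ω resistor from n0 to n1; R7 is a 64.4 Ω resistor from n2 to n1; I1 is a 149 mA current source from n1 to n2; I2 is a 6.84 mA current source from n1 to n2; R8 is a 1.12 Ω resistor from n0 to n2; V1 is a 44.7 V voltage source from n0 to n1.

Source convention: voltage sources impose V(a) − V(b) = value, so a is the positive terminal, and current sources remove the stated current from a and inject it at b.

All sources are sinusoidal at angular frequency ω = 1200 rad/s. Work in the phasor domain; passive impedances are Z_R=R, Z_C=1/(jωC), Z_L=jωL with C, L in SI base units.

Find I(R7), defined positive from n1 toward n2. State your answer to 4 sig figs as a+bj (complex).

-0.6714-0.07883j A

MNA unknowns: 2 node voltages V₁..V_2 plus 1 source current (V1)
R1: Y=0.001852+0.000j on G[0,2]
R2: Y=0.1044+0.000j on G[0,2]
R3: Y=0.0004975+0.000j on G[2,1]
L1: Y=0.000-0.1201j on G[1,2]
R4: Y=0.007299+0.000j on G[2,1]
R5: Y=0.0002227+0.000j on G[2,0]
R6: Y=0.01342+0.000j on G[0,1]
R7: Y=0.01553+0.000j on G[2,1]
I1: z[1]−=0.149, z[2]+=0.149
I2: z[1]−=0.00684, z[2]+=0.00684
R8: Y=0.8929+0.000j on G[0,2]
V1: row V0−V1=44.7, i_V1 at 0,1
solve → V1=-44.70+0.000j, V2=-1.463+5.077j
aux → i_V1=-2.062+5.073j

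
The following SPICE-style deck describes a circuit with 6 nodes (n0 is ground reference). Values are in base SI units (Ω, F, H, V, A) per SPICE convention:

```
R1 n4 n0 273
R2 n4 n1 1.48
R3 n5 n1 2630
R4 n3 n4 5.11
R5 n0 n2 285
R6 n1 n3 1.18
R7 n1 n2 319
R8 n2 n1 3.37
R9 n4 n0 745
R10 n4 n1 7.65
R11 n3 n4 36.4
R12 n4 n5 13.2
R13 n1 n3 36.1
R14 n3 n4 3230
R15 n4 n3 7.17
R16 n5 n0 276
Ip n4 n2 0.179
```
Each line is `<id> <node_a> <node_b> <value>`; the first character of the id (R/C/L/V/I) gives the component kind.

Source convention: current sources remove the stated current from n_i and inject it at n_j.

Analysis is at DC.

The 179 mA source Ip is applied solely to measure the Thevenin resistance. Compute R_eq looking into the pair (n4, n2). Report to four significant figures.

R_eq = 4.230 Ω

MNA unknowns: 5 node voltages V₁..V_5
R1: Y=0.003663 on G[4,0]
R2: Y=0.6757 on G[4,1]
R3: Y=0.0003802 on G[5,1]
R4: Y=0.1957 on G[3,4]
R5: Y=0.003509 on G[0,2]
R6: Y=0.8475 on G[1,3]
R7: Y=0.003135 on G[1,2]
R8: Y=0.2967 on G[2,1]
R9: Y=0.001342 on G[4,0]
R10: Y=0.1307 on G[4,1]
R11: Y=0.02747 on G[3,4]
R12: Y=0.07576 on G[4,5]
R13: Y=0.02770 on G[1,3]
R14: Y=0.0003096 on G[3,4]
R15: Y=0.1395 on G[4,3]
R16: Y=0.003623 on G[5,0]
Ip: z[4]−=0.179, z[2]+=0.179
solve → V1=-0.05558, V2=0.5351, V3=-0.1044, V4=-0.2222, V5=-0.2113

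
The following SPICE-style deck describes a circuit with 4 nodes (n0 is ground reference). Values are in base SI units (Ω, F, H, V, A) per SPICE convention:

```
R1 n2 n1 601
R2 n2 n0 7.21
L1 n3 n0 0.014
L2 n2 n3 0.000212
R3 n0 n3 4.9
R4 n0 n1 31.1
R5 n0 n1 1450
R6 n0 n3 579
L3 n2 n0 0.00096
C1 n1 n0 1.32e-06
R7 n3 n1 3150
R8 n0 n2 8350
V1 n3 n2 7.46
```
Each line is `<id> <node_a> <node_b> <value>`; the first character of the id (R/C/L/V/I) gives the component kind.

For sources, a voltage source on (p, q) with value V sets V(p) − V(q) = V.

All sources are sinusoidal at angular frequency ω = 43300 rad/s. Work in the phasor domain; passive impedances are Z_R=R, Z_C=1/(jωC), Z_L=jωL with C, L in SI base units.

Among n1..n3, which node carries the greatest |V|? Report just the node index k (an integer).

Apply KCL at each of the 3 non-ground nodes and solve the resulting linear system.
Node n1: branches {R1, R4, R5, C1, R7} → V_1 = -0.05697+0.07691j
Node n2: branches {R1, R2, L2, L3, R8, V1} → V_2 = -4.415-0.2915j
Node n3: branches {L1, L2, R3, R6, R7, V1} → V_3 = 3.045-0.2915j
Source currents: i(V1)=-0.6272+0.8778j

2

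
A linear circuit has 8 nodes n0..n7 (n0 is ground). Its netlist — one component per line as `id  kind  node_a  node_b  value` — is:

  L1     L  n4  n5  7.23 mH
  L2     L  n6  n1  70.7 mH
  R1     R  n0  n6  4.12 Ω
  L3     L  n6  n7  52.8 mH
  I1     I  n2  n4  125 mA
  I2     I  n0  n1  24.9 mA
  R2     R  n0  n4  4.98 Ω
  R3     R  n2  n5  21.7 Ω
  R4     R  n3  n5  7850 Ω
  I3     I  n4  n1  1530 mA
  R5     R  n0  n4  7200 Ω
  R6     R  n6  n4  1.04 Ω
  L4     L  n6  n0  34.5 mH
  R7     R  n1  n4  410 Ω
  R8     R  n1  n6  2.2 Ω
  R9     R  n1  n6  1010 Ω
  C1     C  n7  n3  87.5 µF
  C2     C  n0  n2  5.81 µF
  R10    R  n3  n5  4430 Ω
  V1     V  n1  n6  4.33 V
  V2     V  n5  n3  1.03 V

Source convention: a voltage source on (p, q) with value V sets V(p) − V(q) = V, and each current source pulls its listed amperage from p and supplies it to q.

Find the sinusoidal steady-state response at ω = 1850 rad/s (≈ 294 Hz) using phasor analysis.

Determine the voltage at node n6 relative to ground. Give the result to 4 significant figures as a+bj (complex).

Element admittances at ω=1850 rad/s:
  Y(L1) = 0.000-0.07476j S between n4,n5
  Y(L2) = 0.000-0.007646j S between n6,n1
  Y(R1) = 0.2427+0.000j S between n0,n6
  Y(L3) = 0.000-0.01024j S between n6,n7
  I1: injects 0.125 A into n4 (from n2)
  I2: injects 0.0249 A into n1 (from n0)
  Y(R2) = 0.2008+0.000j S between n0,n4
  Y(R3) = 0.04608+0.000j S between n2,n5
  Y(R4) = 0.0001274+0.000j S between n3,n5
  I3: injects 1.53 A into n1 (from n4)
  Y(R5) = 0.0001389+0.000j S between n0,n4
  Y(R6) = 0.9615+0.000j S between n6,n4
  Y(L4) = 0.000-0.01567j S between n6,n0
  Y(R7) = 0.002439+0.000j S between n1,n4
  Y(R8) = 0.4545+0.000j S between n1,n6
  Y(R9) = 0.0009901+0.000j S between n1,n6
  Y(C1) = 0.000+0.1619j S between n7,n3
  Y(C2) = 0.000+0.01075j S between n0,n2
  Y(R10) = 0.0002257+0.000j S between n3,n5
  V1: constraint V(n1)−V(n6) = 4.33
  V2: constraint V(n5)−V(n3) = 1.03
Assemble and solve the 9×9 MNA system:
  V(n1)=5.008+0.1191j  V(n2)=-3.730-0.5473j  V(n3)=-1.920-1.417j  V(n4)=-0.7338+0.1086j  V(n5)=-0.8903-1.417j  V(n6)=0.6782+0.1191j  V(n7)=-2.096-1.521j
  i(V1)=-0.4316+0.03308j  i(V2)=-0.01716+0.02840j

0.6782+0.1191j V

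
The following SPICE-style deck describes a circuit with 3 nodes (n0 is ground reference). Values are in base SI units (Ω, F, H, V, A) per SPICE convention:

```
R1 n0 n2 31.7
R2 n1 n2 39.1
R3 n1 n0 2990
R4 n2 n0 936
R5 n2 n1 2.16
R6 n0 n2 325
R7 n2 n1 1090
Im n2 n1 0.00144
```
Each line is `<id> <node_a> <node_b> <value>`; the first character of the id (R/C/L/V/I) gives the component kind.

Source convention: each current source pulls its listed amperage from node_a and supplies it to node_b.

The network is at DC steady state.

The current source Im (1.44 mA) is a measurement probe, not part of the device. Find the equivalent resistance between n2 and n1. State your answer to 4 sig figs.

R_eq = 2.042 Ω

Apply KCL at each of the 2 non-ground nodes and solve the resulting linear system.
Node n1: branches {R2, R3, R5, R7, Im} → V_1 = 0.002913
Node n2: branches {R1, R2, R4, R5, R6, R7, Im} → V_2 = -2.729e-05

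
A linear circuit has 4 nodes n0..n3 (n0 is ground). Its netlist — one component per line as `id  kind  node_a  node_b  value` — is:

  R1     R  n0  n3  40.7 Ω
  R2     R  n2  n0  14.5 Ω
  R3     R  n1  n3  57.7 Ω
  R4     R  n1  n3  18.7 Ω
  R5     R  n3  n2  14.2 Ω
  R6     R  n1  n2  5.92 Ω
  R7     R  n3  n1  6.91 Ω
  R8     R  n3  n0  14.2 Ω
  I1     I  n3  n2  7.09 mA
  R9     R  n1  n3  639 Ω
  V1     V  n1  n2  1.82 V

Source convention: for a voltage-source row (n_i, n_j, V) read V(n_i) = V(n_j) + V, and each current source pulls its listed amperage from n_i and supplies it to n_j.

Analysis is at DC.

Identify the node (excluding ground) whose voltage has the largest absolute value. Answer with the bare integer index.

Apply KCL at each of the 3 non-ground nodes and solve the resulting linear system.
Node n1: branches {R3, R4, R6, R7, R9, V1} → V_1 = 1.134
Node n2: branches {R2, R5, R6, I1, V1} → V_2 = -0.6865
Node n3: branches {R1, R3, R4, R5, R7, R8, I1, R9} → V_3 = 0.4984
Source currents: i(V1)=-0.4453

1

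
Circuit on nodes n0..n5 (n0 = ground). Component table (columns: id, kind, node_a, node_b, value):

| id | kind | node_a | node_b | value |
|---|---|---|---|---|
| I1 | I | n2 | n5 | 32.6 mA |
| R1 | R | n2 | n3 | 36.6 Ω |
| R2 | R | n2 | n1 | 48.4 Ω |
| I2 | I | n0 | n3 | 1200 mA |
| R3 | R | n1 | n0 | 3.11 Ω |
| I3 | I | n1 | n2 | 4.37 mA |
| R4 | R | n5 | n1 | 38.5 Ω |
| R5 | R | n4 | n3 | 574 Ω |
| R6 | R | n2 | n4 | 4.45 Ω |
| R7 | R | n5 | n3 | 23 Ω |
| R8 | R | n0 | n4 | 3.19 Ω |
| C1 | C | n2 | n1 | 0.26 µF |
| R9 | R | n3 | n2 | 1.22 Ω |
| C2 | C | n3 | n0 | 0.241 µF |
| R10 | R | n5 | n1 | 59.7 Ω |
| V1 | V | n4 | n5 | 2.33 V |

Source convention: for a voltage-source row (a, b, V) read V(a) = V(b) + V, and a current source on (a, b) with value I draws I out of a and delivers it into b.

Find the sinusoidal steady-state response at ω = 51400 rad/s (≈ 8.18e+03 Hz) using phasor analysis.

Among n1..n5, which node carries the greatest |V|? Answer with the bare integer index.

Element admittances at ω=51400 rad/s:
  I1: injects 0.0326 A into n5 (from n2)
  Y(R1) = 0.02732+0.000j S between n2,n3
  Y(R2) = 0.02066+0.000j S between n2,n1
  I2: injects 1.2 A into n3 (from n0)
  Y(R3) = 0.3215+0.000j S between n1,n0
  I3: injects 0.00437 A into n2 (from n1)
  Y(R4) = 0.02597+0.000j S between n5,n1
  Y(R5) = 0.001742+0.000j S between n4,n3
  Y(R6) = 0.2247+0.000j S between n2,n4
  Y(R7) = 0.04348+0.000j S between n5,n3
  Y(R8) = 0.3135+0.000j S between n0,n4
  Y(C1) = 0.000+0.01336j S between n2,n1
  Y(R9) = 0.8197+0.000j S between n3,n2
  Y(C2) = 0.000+0.01239j S between n3,n0
  Y(R10) = 0.01675+0.000j S between n5,n1
  V1: constraint V(n4)−V(n5) = 2.33
Assemble and solve the 6×6 MNA system:
  V(n1)=0.4826+0.1118j  V(n2)=6.518-0.9648j  V(n3)=7.571-1.042j  V(n4)=3.292-0.4139j  V(n5)=0.9618-0.4139j
  i(V1)=-0.2995+0.004849j

3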